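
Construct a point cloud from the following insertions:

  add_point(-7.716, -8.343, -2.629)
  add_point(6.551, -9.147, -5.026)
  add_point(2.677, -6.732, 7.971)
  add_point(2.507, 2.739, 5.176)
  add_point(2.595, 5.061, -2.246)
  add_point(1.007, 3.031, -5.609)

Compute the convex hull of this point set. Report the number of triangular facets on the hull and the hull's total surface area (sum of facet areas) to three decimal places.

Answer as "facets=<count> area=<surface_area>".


Hull vertices (6/6): indices [0, 1, 2, 3, 4, 5].

Facet areas (half cross-product norm):
  f1: (p2, p1, p0) → 89.4846
  f2: (p5, p1, p0) → 86.6088
  f3: (p5, p4, p0) → 27.9430
  f4: (p5, p4, p1) → 27.5023
  f5: (p3, p4, p0) → 64.1381
  f6: (p3, p2, p0) → 73.2944
  f7: (p3, p4, p1) → 58.0514
  f8: (p3, p2, p1) → 67.7234
Σ area = 494.746

Euler: V−E+F = 6−12+8 = 2.

facets=8 area=494.746


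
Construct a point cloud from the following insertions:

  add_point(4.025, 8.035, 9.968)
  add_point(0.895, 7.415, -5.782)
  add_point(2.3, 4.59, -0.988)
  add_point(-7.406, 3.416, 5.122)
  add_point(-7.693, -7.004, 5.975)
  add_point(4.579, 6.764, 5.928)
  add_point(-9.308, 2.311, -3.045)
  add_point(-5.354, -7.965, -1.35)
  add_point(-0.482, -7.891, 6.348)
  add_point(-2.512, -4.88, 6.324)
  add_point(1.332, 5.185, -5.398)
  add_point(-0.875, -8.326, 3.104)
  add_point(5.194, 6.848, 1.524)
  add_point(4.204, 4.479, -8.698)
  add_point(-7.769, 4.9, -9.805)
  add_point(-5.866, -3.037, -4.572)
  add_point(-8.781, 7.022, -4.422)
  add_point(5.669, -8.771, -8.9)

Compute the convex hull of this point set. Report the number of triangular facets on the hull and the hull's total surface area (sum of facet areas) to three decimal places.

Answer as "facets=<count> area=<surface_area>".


14 of the 18 inputs are extreme points: [0, 1, 3, 4, 5, 6, 7, 8, 11, 12, 13, 14, 16, 17].

Area of each hull facet:
  f1: (p16, p14, p6) → 14.4617
  f2: (p13, p14, p17) → 79.3820
  f3: (p8, p0, p17) → 137.9332
  f4: (p8, p4, p0) → 60.8342
  f5: (p7, p14, p17) → 103.4214
  f6: (p7, p14, p6) → 37.9949
  f7: (p7, p4, p6) → 43.0332
  f8: (p3, p4, p0) → 65.1167
  f9: (p3, p16, p0) → 64.3141
  f10: (p3, p4, p6) → 44.1571
  f11: (p3, p16, p6) → 20.7233
  f12: (p12, p13, p17) → 68.4114
  f13: (p11, p8, p4) → 11.8507
  f14: (p11, p7, p4) → 21.9571
  f15: (p11, p8, p17) → 13.1967
  f16: (p11, p7, p17) → 41.5769
  f17: (p5, p0, p17) → 22.3338
  f18: (p5, p12, p17) → 35.2294
  f19: (p5, p12, p0) → 2.9973
  f20: (p1, p12, p13) → 22.3438
  f21: (p1, p16, p14) → 27.5434
  f22: (p1, p13, p14) → 25.7289
  f23: (p1, p16, p0) → 78.4420
  f24: (p1, p12, p0) → 23.5141
Σ area = 1066.497

Euler characteristic 14−36+24 = 2 ✓

facets=24 area=1066.497


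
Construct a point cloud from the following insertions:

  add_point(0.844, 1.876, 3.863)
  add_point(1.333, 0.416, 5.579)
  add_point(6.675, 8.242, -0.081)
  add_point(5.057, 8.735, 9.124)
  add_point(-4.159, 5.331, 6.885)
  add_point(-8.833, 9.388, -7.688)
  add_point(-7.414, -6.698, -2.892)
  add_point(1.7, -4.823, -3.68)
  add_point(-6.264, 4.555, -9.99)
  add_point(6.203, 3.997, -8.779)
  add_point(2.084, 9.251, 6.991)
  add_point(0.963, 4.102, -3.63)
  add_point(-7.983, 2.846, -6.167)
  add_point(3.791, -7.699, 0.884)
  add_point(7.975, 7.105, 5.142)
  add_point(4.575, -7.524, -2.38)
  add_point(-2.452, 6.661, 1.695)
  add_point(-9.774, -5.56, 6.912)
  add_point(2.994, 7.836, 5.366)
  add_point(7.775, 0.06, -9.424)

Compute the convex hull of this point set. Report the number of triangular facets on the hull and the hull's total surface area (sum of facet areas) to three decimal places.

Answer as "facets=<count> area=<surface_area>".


facets=22 area=1133.801

Extreme-point indices: [2, 3, 4, 5, 6, 8, 9, 10, 13, 14, 15, 17, 19] — 13 of 20 on the boundary.

Triangle areas on the boundary:
  f1: (p6, p5, p17) → 84.5290
  f2: (p6, p13, p17) → 60.0254
  f3: (p2, p9, p5) → 76.5349
  f4: (p2, p10, p5) → 72.9126
  f5: (p4, p5, p17) → 96.5678
  f6: (p4, p10, p5) → 57.8907
  f7: (p3, p2, p14) → 12.1282
  f8: (p3, p2, p10) → 15.6826
  f9: (p3, p13, p14) → 38.8996
  f10: (p3, p13, p17) → 133.9791
  f11: (p3, p4, p17) → 42.9137
  f12: (p3, p4, p10) → 10.7371
  f13: (p8, p9, p5) → 33.6250
  f14: (p8, p6, p5) → 35.5530
  f15: (p19, p8, p9) → 24.7435
  f16: (p19, p8, p6) → 96.6050
  f17: (p19, p2, p14) → 28.5273
  f18: (p19, p2, p9) → 17.7538
  f19: (p15, p6, p13) → 19.8572
  f20: (p15, p19, p6) → 63.5806
  f21: (p15, p13, p14) → 26.5259
  f22: (p15, p19, p14) → 84.2289
Σ area = 1133.801

Euler: V−E+F = 13−33+22 = 2.


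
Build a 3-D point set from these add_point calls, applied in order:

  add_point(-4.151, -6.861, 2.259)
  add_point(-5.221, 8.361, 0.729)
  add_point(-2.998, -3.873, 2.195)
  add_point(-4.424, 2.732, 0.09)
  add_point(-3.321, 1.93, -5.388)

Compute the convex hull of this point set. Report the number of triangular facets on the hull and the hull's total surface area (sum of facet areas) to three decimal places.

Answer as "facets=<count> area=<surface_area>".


4 of the 5 inputs are extreme points: [0, 1, 2, 4].

Per-facet area ½‖(b−a)×(c−a)‖:
  f1: (p0, p2, p1) → 10.5686
  f2: (p4, p2, p1) → 43.1532
  f3: (p4, p0, p1) → 52.8544
  f4: (p4, p0, p2) → 12.5709
Σ area = 119.147

Euler characteristic 4−6+4 = 2 ✓

facets=4 area=119.147


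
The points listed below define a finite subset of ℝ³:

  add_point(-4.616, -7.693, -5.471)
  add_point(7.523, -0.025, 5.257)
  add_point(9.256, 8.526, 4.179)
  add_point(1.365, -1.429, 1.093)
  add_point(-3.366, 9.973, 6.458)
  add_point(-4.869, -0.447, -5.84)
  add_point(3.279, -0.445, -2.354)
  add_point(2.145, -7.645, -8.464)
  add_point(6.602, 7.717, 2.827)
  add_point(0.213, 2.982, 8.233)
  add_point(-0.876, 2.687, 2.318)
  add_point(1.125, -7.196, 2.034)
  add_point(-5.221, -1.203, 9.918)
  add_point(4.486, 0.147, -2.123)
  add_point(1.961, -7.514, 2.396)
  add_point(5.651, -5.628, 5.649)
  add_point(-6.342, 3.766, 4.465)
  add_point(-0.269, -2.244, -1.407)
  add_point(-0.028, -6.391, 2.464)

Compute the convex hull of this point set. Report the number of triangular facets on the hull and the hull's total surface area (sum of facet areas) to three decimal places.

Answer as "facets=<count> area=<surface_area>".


Hull vertices (12/19): indices [0, 1, 2, 4, 5, 7, 8, 9, 12, 14, 15, 16].

Area of each hull facet:
  f1: (p9, p15, p12) → 37.0860
  f2: (p1, p7, p2) → 66.5401
  f3: (p1, p15, p7) → 43.0199
  f4: (p1, p9, p2) → 36.7979
  f5: (p1, p9, p15) → 24.9820
  f6: (p14, p15, p7) → 22.6778
  f7: (p14, p15, p12) → 31.6626
  f8: (p4, p5, p16) → 34.2304
  f9: (p4, p9, p2) → 45.2091
  f10: (p4, p12, p16) → 25.4105
  f11: (p4, p9, p12) → 27.7047
  f12: (p8, p7, p2) → 22.8569
  f13: (p8, p5, p7) → 85.8655
  f14: (p8, p4, p2) → 13.5249
  f15: (p8, p4, p5) → 83.6678
  f16: (p0, p5, p7) → 26.8392
  f17: (p0, p14, p7) → 36.4425
  f18: (p0, p14, p12) → 62.0375
  f19: (p0, p12, p16) → 56.9050
  f20: (p0, p5, p16) → 38.4461
Σ area = 821.907

Euler: V−E+F = 12−30+20 = 2.

facets=20 area=821.907


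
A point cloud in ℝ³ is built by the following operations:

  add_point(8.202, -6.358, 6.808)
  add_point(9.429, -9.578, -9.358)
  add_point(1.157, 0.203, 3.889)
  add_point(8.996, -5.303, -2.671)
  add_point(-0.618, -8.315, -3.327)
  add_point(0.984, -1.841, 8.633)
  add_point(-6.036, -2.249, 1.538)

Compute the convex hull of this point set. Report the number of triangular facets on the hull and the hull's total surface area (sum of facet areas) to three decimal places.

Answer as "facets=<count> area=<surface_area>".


7 of the 7 inputs are extreme points: [0, 1, 2, 3, 4, 5, 6].

Area of each hull facet:
  f1: (p2, p1, p6) → 73.2613
  f2: (p5, p2, p6) → 20.4109
  f3: (p3, p2, p1) → 29.5973
  f4: (p4, p1, p6) → 32.0786
  f5: (p4, p5, p6) → 47.3329
  f6: (p0, p4, p1) → 79.0267
  f7: (p0, p4, p5) → 56.2573
  f8: (p0, p3, p1) → 23.8742
  f9: (p0, p5, p2) → 22.5018
  f10: (p0, p3, p2) → 45.9034
Σ area = 430.244

Check V−E+F: 7 − 15 + 10 = 2.

facets=10 area=430.244


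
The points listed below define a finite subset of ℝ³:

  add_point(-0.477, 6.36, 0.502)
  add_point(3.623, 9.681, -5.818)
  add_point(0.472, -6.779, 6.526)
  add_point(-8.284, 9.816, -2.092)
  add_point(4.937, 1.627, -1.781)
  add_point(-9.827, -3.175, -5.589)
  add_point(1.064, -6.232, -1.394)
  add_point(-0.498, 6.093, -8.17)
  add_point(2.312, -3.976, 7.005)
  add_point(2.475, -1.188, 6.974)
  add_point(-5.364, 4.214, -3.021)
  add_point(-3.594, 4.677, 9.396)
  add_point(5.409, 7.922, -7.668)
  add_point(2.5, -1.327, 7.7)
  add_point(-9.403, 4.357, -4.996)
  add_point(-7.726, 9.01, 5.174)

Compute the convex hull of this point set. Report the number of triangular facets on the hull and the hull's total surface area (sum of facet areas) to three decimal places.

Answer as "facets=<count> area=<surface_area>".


Hull vertices (13/16): indices [1, 2, 3, 4, 5, 6, 7, 8, 11, 12, 13, 14, 15].

Area of each hull facet:
  f1: (p6, p2, p5) → 45.8680
  f2: (p6, p7, p5) → 74.5674
  f3: (p6, p7, p12) → 43.6167
  f4: (p14, p7, p5) → 35.5887
  f5: (p14, p7, p3) → 29.7635
  f6: (p14, p15, p5) → 37.3401
  f7: (p14, p15, p3) → 21.3451
  f8: (p4, p13, p12) → 22.8070
  f9: (p4, p6, p12) → 26.7390
  f10: (p11, p2, p5) → 98.9068
  f11: (p11, p15, p5) → 60.0458
  f12: (p11, p13, p2) → 23.3360
  f13: (p8, p6, p2) → 13.4691
  f14: (p8, p4, p6) → 37.2961
  f15: (p8, p13, p2) → 2.2788
  f16: (p8, p4, p13) → 14.0090
  f17: (p1, p11, p15) → 57.9148
  f18: (p1, p15, p3) → 44.5973
  f19: (p1, p13, p12) → 26.9425
  f20: (p1, p11, p13) → 73.9807
  f21: (p1, p7, p12) → 9.1185
  f22: (p1, p7, p3) → 31.3188
Σ area = 830.850

Euler characteristic 13−33+22 = 2 ✓

facets=22 area=830.850


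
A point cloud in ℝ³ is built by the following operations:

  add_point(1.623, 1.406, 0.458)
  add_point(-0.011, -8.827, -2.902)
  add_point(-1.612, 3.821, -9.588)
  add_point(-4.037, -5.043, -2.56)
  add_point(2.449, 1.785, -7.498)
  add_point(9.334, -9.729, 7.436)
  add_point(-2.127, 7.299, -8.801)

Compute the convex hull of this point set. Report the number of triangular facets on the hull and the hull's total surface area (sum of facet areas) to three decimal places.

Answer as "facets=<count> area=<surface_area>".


Hull vertices (7/7): indices [0, 1, 2, 3, 4, 5, 6].

Triangle areas on the boundary:
  f1: (p2, p6, p3) → 17.0226
  f2: (p1, p5, p3) → 33.8004
  f3: (p1, p2, p3) → 30.1856
  f4: (p0, p5, p3) → 69.2013
  f5: (p0, p6, p3) → 52.4514
  f6: (p4, p1, p5) → 80.7755
  f7: (p4, p1, p2) → 27.5912
  f8: (p4, p2, p6) → 8.1842
  f9: (p4, p0, p5) → 54.8580
  f10: (p4, p0, p6) → 28.8356
Σ area = 402.906

Euler characteristic 7−15+10 = 2 ✓

facets=10 area=402.906


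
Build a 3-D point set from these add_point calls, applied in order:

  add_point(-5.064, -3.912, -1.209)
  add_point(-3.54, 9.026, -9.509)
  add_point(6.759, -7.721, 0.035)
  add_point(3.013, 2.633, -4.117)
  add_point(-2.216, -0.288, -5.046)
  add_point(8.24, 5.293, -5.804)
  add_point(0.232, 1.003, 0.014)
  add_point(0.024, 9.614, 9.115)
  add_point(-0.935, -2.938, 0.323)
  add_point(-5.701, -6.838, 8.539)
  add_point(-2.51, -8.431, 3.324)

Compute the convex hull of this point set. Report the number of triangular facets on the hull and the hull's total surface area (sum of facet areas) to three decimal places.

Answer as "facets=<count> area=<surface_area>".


facets=12 area=841.453

Hull vertices (8/11): indices [0, 1, 2, 4, 5, 7, 9, 10].

Triangle areas on the boundary:
  f1: (p7, p1, p9) → 164.0611
  f2: (p7, p1, p5) → 109.6166
  f3: (p2, p7, p9) → 129.1051
  f4: (p2, p7, p5) → 124.1390
  f5: (p0, p1, p9) → 51.1762
  f6: (p4, p1, p5) → 58.2429
  f7: (p4, p2, p5) → 71.4896
  f8: (p4, p0, p1) → 20.4968
  f9: (p4, p0, p2) → 36.6648
  f10: (p10, p2, p9) → 21.2255
  f11: (p10, p0, p9) → 21.3716
  f12: (p10, p0, p2) → 33.8641
Σ area = 841.453

Euler characteristic 8−18+12 = 2 ✓


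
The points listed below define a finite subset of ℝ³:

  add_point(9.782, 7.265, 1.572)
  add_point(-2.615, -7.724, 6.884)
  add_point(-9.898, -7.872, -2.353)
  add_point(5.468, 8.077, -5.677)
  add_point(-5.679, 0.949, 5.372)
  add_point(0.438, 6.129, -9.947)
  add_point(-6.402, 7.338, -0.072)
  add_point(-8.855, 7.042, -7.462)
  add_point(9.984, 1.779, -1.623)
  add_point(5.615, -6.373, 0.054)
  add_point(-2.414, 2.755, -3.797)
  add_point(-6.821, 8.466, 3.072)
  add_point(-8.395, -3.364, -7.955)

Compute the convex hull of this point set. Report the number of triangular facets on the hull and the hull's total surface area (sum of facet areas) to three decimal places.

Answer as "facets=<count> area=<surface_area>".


facets=18 area=1006.074

Hull vertices (11/13): indices [0, 1, 2, 3, 4, 5, 7, 8, 9, 11, 12].

Facet areas (half cross-product norm):
  f1: (p3, p5, p8) → 26.6921
  f2: (p9, p1, p2) → 63.3892
  f3: (p9, p12, p2) → 57.3262
  f4: (p9, p5, p8) → 62.8211
  f5: (p9, p12, p5) → 100.1267
  f6: (p0, p3, p8) → 25.3940
  f7: (p0, p3, p11) → 63.7422
  f8: (p0, p9, p8) → 22.8249
  f9: (p0, p9, p1) → 74.3402
  f10: (p7, p12, p5) → 49.8193
  f11: (p7, p3, p11) → 74.3074
  f12: (p7, p3, p5) → 28.4551
  f13: (p7, p11, p2) → 84.1277
  f14: (p7, p12, p2) → 31.5414
  f15: (p4, p0, p11) → 65.2396
  f16: (p4, p0, p1) → 79.5611
  f17: (p4, p11, p2) → 44.4039
  f18: (p4, p1, p2) → 51.9621
Σ area = 1006.074

Check V−E+F: 11 − 27 + 18 = 2.


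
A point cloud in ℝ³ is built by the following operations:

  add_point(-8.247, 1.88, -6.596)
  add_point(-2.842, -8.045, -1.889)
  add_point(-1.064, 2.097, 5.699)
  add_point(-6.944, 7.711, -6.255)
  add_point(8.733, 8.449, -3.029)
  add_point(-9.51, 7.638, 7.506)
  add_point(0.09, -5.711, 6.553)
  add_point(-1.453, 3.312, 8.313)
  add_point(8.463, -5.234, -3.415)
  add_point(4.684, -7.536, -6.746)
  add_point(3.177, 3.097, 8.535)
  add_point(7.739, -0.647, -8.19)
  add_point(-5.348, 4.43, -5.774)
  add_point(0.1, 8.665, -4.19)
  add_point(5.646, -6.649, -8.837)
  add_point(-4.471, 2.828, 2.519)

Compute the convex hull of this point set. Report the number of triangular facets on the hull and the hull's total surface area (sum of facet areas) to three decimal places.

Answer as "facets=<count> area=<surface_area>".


Hull vertices (13/16): indices [0, 1, 3, 4, 5, 6, 7, 8, 9, 10, 11, 13, 14].

Facet areas (half cross-product norm):
  f1: (p10, p4, p5) → 92.3547
  f2: (p6, p1, p5) → 75.8613
  f3: (p13, p4, p5) → 56.3346
  f4: (p13, p3, p5) → 51.5541
  f5: (p13, p3, p4) → 6.9052
  f6: (p7, p10, p5) → 9.2087
  f7: (p7, p6, p5) → 34.7091
  f8: (p7, p6, p10) → 21.1863
  f9: (p0, p14, p1) → 67.6845
  f10: (p0, p14, p3) → 46.4988
  f11: (p0, p1, p5) → 93.5515
  f12: (p0, p3, p5) → 41.8844
  f13: (p9, p6, p1) → 40.4714
  f14: (p9, p14, p1) → 6.5424
  f15: (p8, p6, p10) → 61.9333
  f16: (p8, p9, p6) → 36.0739
  f17: (p8, p10, p4) → 88.4370
  f18: (p8, p9, p14) → 6.8005
  f19: (p11, p8, p4) → 34.0168
  f20: (p11, p8, p14) → 17.9271
  f21: (p11, p3, p4) → 81.8767
  f22: (p11, p14, p3) → 53.3335
Σ area = 1025.146

Euler characteristic 13−33+22 = 2 ✓

facets=22 area=1025.146


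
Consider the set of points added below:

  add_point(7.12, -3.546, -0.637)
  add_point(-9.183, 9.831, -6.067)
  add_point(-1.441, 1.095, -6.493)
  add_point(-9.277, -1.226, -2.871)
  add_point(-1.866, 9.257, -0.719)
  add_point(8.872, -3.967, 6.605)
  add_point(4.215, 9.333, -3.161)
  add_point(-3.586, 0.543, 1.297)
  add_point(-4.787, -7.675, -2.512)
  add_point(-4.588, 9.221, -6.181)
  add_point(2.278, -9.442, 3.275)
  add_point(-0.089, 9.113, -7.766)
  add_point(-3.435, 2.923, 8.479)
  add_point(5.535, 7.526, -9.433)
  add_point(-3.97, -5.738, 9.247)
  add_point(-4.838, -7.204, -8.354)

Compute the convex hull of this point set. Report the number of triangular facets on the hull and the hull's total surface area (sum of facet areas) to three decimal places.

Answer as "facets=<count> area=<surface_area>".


facets=22 area=1078.453

Extreme-point indices: [0, 1, 3, 4, 5, 6, 8, 10, 11, 12, 13, 14, 15] — 13 of 16 on the boundary.

Per-facet area ½‖(b−a)×(c−a)‖:
  f1: (p15, p1, p3) → 47.4566
  f2: (p15, p13, p1) → 123.5038
  f3: (p12, p1, p3) → 77.0802
  f4: (p0, p13, p5) → 39.4194
  f5: (p0, p15, p13) → 101.9465
  f6: (p14, p12, p3) → 56.4621
  f7: (p14, p12, p5) → 56.3374
  f8: (p6, p13, p5) → 54.9319
  f9: (p6, p12, p5) → 103.0053
  f10: (p10, p0, p5) → 29.9812
  f11: (p10, p0, p15) → 57.9756
  f12: (p10, p14, p5) → 43.2279
  f13: (p11, p13, p1) → 5.9518
  f14: (p11, p6, p1) → 24.7700
  f15: (p11, p6, p13) → 17.3718
  f16: (p4, p12, p1) → 46.8489
  f17: (p4, p6, p1) → 25.2807
  f18: (p4, p6, p12) → 33.1929
  f19: (p8, p10, p15) → 20.9012
  f20: (p8, p10, p14) → 42.9846
  f21: (p8, p15, p3) → 22.8963
  f22: (p8, p14, p3) → 46.9268
Σ area = 1078.453

Euler: V−E+F = 13−33+22 = 2.


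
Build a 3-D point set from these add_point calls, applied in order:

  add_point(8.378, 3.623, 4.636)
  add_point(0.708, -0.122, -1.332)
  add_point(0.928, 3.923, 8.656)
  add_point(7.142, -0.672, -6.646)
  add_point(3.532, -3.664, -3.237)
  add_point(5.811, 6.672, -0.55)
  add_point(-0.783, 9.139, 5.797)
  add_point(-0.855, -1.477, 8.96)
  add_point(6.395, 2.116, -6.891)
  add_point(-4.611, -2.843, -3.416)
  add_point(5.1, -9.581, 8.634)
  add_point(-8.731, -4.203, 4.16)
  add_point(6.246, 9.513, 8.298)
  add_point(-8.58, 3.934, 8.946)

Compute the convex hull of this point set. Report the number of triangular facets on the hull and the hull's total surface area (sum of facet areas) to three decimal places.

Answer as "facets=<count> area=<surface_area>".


12 of the 14 inputs are extreme points: [0, 3, 4, 5, 6, 7, 8, 9, 10, 11, 12, 13].

Facet areas (half cross-product norm):
  f1: (p13, p10, p11) → 72.4639
  f2: (p9, p10, p11) → 67.1973
  f3: (p9, p13, p11) → 39.3398
  f4: (p12, p10, p0) → 43.1109
  f5: (p3, p9, p8) → 17.9054
  f6: (p3, p10, p0) → 85.6808
  f7: (p3, p8, p0) → 17.0804
  f8: (p7, p13, p10) → 15.2749
  f9: (p7, p12, p10) → 61.6639
  f10: (p7, p12, p13) → 61.7395
  f11: (p6, p12, p13) → 27.6975
  f12: (p6, p9, p8) → 91.5508
  f13: (p6, p9, p13) → 70.3229
  f14: (p4, p9, p10) → 53.7695
  f15: (p4, p3, p10) → 28.4492
  f16: (p4, p3, p9) → 19.7409
  f17: (p5, p6, p8) → 24.7300
  f18: (p5, p6, p12) → 32.1733
  f19: (p5, p8, p0) → 24.0659
  f20: (p5, p12, p0) → 23.6251
Σ area = 877.582

Euler characteristic 12−30+20 = 2 ✓

facets=20 area=877.582


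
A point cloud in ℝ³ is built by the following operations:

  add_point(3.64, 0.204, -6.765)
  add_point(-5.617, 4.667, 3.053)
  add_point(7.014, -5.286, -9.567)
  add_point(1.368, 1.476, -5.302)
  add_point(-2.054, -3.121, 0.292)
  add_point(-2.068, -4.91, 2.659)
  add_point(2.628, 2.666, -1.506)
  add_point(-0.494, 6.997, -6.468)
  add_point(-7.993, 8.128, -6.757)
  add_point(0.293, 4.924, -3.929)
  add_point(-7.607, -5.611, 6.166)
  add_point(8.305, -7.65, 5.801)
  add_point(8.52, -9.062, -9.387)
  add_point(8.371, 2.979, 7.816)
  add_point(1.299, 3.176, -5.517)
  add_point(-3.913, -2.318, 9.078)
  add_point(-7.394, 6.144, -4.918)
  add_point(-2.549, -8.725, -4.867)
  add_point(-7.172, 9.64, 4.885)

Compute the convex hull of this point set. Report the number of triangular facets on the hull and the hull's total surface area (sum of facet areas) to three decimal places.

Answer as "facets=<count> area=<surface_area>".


Hull vertices (10/19): indices [2, 7, 8, 10, 11, 12, 13, 15, 17, 18].

Area of each hull facet:
  f1: (p17, p12, p8) → 102.5806
  f2: (p17, p11, p12) → 83.9357
  f3: (p13, p11, p12) → 79.3062
  f4: (p13, p18, p15) → 86.7339
  f5: (p13, p11, p15) → 67.3674
  f6: (p10, p17, p8) → 107.5960
  f7: (p10, p18, p8) → 89.9923
  f8: (p10, p18, p15) → 36.7944
  f9: (p10, p11, p15) → 38.3661
  f10: (p10, p17, p11) → 89.6817
  f11: (p7, p18, p8) → 44.4861
  f12: (p7, p13, p18) → 106.5256
  f13: (p2, p13, p12) → 37.0379
  f14: (p2, p7, p13) → 122.1198
  f15: (p2, p12, p8) → 19.6686
  f16: (p2, p7, p8) → 43.8391
Σ area = 1156.032

Check V−E+F: 10 − 24 + 16 = 2.

facets=16 area=1156.032


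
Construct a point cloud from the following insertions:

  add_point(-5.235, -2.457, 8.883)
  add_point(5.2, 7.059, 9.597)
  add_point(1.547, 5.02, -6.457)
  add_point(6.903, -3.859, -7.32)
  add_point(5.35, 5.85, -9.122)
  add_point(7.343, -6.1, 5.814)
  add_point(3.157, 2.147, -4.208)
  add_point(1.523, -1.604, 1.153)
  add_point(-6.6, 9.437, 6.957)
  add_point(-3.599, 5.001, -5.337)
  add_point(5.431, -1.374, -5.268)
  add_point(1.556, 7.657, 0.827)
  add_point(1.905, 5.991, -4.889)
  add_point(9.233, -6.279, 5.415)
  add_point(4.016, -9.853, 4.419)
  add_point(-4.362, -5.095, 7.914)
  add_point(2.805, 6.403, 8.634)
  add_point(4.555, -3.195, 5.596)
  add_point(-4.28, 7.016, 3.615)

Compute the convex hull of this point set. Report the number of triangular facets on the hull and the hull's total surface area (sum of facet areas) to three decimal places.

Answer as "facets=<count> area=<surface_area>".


facets=18 area=943.154

Hull vertices (11/19): indices [0, 1, 3, 4, 5, 8, 9, 11, 13, 14, 15].

Per-facet area ½‖(b−a)×(c−a)‖:
  f1: (p4, p1, p13) → 127.9172
  f2: (p0, p1, p8) → 70.5023
  f3: (p11, p1, p8) → 47.9191
  f4: (p11, p4, p8) → 29.4050
  f5: (p11, p4, p1) → 36.4959
  f6: (p5, p1, p13) → 12.8467
  f7: (p5, p0, p1) → 82.5541
  f8: (p3, p4, p13) → 60.8832
  f9: (p14, p5, p13) → 4.3700
  f10: (p14, p3, p13) → 41.3731
  f11: (p9, p3, p4) → 48.7456
  f12: (p9, p4, p8) → 55.3622
  f13: (p9, p0, p8) → 79.5939
  f14: (p15, p14, p3) → 66.6681
  f15: (p15, p9, p3) → 112.4209
  f16: (p15, p9, p0) → 23.6436
  f17: (p15, p5, p0) → 15.9004
  f18: (p15, p14, p5) → 26.5531
Σ area = 943.154

Euler characteristic 11−27+18 = 2 ✓


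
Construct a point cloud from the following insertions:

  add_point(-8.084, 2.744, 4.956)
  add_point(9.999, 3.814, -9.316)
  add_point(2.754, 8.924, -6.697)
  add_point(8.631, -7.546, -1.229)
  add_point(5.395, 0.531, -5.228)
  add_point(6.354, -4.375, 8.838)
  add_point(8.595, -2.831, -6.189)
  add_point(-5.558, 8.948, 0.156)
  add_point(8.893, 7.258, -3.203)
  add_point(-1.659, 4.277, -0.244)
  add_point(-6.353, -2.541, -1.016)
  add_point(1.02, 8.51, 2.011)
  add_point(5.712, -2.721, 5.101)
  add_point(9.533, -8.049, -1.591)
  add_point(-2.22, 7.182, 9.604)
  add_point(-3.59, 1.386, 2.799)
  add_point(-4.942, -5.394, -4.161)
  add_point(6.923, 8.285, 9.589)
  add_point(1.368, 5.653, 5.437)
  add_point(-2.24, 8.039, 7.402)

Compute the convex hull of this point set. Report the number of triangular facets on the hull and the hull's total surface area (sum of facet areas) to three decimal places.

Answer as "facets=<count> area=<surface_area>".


Extreme-point indices: [0, 1, 2, 5, 6, 7, 8, 10, 13, 14, 16, 17, 19] — 13 of 20 on the boundary.

Area of each hull facet:
  f1: (p7, p14, p0) → 34.4182
  f2: (p5, p14, p0) → 62.6427
  f3: (p5, p16, p13) → 84.7095
  f4: (p6, p13, p1) → 10.8937
  f5: (p6, p16, p1) → 47.5550
  f6: (p6, p16, p13) → 48.6080
  f7: (p8, p13, p1) → 50.1865
  f8: (p10, p7, p0) → 33.6238
  f9: (p10, p7, p16) → 18.9332
  f10: (p10, p5, p0) → 64.6241
  f11: (p10, p5, p16) → 35.9966
  f12: (p17, p5, p14) → 57.6662
  f13: (p17, p5, p13) → 68.1412
  f14: (p17, p8, p13) → 99.9884
  f15: (p2, p8, p1) → 25.3940
  f16: (p2, p17, p7) → 82.0458
  f17: (p2, p17, p8) → 44.5100
  f18: (p2, p16, p1) → 75.8542
  f19: (p2, p7, p16) → 78.8192
  f20: (p19, p7, p14) → 4.3868
  f21: (p19, p17, p14) → 10.8734
  f22: (p19, p17, p7) → 29.9801
Σ area = 1069.850

Euler characteristic 13−33+22 = 2 ✓

facets=22 area=1069.850


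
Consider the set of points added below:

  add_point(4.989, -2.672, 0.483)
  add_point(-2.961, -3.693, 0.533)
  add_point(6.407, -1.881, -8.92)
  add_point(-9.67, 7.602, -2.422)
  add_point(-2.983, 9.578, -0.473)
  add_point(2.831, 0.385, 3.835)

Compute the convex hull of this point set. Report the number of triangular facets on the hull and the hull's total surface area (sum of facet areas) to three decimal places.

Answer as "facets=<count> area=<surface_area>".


Hull vertices (6/6): indices [0, 1, 2, 3, 4, 5].

Triangle areas on the boundary:
  f1: (p1, p2, p3) → 90.1411
  f2: (p5, p1, p3) → 52.6037
  f3: (p4, p2, p3) → 60.5893
  f4: (p4, p5, p3) → 39.7725
  f5: (p4, p5, p2) → 78.3316
  f6: (p0, p1, p2) → 37.7240
  f7: (p0, p5, p2) → 17.7742
  f8: (p0, p5, p1) → 18.8399
Σ area = 395.776

Euler: V−E+F = 6−12+8 = 2.

facets=8 area=395.776


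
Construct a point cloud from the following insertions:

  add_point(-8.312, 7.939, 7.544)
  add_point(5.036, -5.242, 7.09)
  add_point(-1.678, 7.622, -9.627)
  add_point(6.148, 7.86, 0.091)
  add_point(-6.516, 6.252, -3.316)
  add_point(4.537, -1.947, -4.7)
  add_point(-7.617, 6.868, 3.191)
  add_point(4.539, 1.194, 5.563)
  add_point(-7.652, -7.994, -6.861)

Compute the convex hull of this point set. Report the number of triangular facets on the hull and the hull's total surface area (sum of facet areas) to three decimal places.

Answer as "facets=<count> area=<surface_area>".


8 of the 9 inputs are extreme points: [0, 1, 2, 3, 4, 5, 7, 8].

Area of each hull facet:
  f1: (p2, p3, p0) → 99.4467
  f2: (p1, p8, p0) → 167.1960
  f3: (p4, p8, p0) → 76.2023
  f4: (p4, p2, p0) → 24.8108
  f5: (p4, p2, p8) → 59.3921
  f6: (p7, p3, p0) → 63.9021
  f7: (p7, p1, p0) → 42.5836
  f8: (p7, p1, p3) → 14.4963
  f9: (p5, p2, p3) → 61.5947
  f10: (p5, p1, p3) → 66.4239
  f11: (p5, p2, p8) → 84.4167
  f12: (p5, p1, p8) → 84.1972
Σ area = 844.662

Euler: V−E+F = 8−18+12 = 2.

facets=12 area=844.662


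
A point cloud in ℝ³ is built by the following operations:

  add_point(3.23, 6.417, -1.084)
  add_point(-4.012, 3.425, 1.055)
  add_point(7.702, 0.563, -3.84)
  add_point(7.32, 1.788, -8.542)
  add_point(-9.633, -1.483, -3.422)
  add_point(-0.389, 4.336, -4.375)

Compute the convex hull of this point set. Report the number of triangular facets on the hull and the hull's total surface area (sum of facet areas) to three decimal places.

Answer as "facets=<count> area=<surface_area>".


Hull vertices (6/6): indices [0, 1, 2, 3, 4, 5].

Area of each hull facet:
  f1: (p3, p2, p4) → 42.5368
  f2: (p3, p0, p2) → 19.0588
  f3: (p1, p2, p4) → 54.6191
  f4: (p1, p0, p2) → 30.2083
  f5: (p5, p3, p4) → 39.8862
  f6: (p5, p3, p0) → 23.8463
  f7: (p5, p1, p4) → 28.6767
  f8: (p5, p1, p0) → 17.4598
Σ area = 256.292

Euler characteristic 6−12+8 = 2 ✓

facets=8 area=256.292


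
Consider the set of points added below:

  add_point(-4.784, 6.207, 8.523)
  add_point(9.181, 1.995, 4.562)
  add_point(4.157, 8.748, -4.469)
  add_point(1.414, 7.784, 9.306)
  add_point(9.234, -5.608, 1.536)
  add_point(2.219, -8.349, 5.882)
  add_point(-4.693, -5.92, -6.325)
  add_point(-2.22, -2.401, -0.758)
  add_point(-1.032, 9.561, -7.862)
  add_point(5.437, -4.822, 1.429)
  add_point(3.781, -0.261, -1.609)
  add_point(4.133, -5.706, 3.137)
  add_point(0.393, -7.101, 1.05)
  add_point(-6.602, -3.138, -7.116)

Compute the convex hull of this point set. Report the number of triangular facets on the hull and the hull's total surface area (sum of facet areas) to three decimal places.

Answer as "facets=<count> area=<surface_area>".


facets=14 area=871.427

Extreme-point indices: [0, 1, 2, 3, 4, 5, 6, 8, 13] — 9 of 14 on the boundary.

Facet areas (half cross-product norm):
  f1: (p6, p8, p13) → 20.4733
  f2: (p6, p8, p4) → 125.9357
  f3: (p6, p5, p4) → 61.6430
  f4: (p1, p5, p4) → 35.3898
  f5: (p1, p5, p3) → 67.6208
  f6: (p0, p5, p3) → 51.9225
  f7: (p0, p8, p13) → 112.8323
  f8: (p0, p3, p8) → 54.6581
  f9: (p0, p6, p13) → 31.3152
  f10: (p0, p6, p5) → 113.6265
  f11: (p2, p3, p8) → 40.7476
  f12: (p2, p1, p3) → 64.2010
  f13: (p2, p8, p4) → 42.0308
  f14: (p2, p1, p4) → 49.0308
Σ area = 871.427

Check V−E+F: 9 − 21 + 14 = 2.


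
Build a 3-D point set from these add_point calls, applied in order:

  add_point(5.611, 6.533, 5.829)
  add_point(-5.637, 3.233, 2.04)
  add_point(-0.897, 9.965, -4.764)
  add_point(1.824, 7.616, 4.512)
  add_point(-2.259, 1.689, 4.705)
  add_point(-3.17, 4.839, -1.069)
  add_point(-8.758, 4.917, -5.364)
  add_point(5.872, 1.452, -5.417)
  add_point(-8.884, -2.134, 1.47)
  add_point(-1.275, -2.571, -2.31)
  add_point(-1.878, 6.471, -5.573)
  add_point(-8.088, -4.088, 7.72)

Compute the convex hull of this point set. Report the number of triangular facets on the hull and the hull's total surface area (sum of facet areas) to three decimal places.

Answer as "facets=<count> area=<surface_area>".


Extreme-point indices: [0, 1, 2, 3, 6, 7, 8, 9, 10, 11] — 10 of 12 on the boundary.

Facet areas (half cross-product norm):
  f1: (p0, p2, p7) → 61.9381
  f2: (p0, p11, p7) → 106.6245
  f3: (p6, p11, p8) → 15.9415
  f4: (p3, p0, p2) → 16.4225
  f5: (p3, p0, p11) → 30.8589
  f6: (p3, p6, p2) → 45.9489
  f7: (p9, p6, p8) → 40.0547
  f8: (p9, p6, p7) → 47.8144
  f9: (p9, p11, p8) → 26.7863
  f10: (p9, p11, p7) → 32.0015
  f11: (p10, p2, p7) → 16.4527
  f12: (p10, p6, p7) → 23.3295
  f13: (p10, p6, p2) → 11.6635
  f14: (p1, p6, p11) → 31.6520
  f15: (p1, p3, p11) → 39.1151
  f16: (p1, p3, p6) → 32.7418
Σ area = 579.346

Euler characteristic 10−24+16 = 2 ✓

facets=16 area=579.346


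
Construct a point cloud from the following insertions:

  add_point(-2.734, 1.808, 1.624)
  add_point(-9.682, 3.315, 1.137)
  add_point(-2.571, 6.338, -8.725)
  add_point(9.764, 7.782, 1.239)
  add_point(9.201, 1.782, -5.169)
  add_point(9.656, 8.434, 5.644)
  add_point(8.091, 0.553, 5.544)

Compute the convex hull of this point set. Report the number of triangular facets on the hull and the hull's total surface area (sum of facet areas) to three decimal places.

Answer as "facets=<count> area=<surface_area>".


facets=10 area=512.312

7 of the 7 inputs are extreme points: [0, 1, 2, 3, 4, 5, 6].

Triangle areas on the boundary:
  f1: (p5, p6, p1) → 74.3315
  f2: (p5, p2, p1) → 116.4245
  f3: (p5, p2, p3) → 28.0076
  f4: (p4, p2, p1) → 80.2795
  f5: (p4, p2, p3) → 57.6706
  f6: (p4, p5, p3) → 11.2499
  f7: (p4, p5, p6) → 43.2448
  f8: (p0, p6, p1) → 11.9179
  f9: (p0, p4, p1) → 28.4260
  f10: (p0, p4, p6) → 60.7602
Σ area = 512.312

Euler: V−E+F = 7−15+10 = 2.


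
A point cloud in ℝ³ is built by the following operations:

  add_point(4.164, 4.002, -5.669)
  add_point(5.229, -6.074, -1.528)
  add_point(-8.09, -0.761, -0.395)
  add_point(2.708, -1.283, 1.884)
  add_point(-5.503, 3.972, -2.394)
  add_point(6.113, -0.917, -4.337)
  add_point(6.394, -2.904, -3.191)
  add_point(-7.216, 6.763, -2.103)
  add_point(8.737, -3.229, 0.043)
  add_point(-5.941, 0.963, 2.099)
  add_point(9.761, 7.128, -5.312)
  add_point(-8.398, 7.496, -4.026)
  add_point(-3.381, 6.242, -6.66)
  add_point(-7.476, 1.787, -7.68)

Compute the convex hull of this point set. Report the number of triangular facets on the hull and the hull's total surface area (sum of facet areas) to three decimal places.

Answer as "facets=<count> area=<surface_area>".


Points on the hull: [1, 2, 3, 5, 6, 7, 8, 9, 10, 11, 12, 13] (12 of 14).

Facet areas (half cross-product norm):
  f1: (p12, p10, p11) → 23.1867
  f2: (p12, p13, p11) → 16.7161
  f3: (p12, p13, p10) → 27.8583
  f4: (p5, p13, p10) → 62.1321
  f5: (p7, p10, p11) → 19.3414
  f6: (p7, p9, p11) → 5.1614
  f7: (p7, p9, p10) → 62.7868
  f8: (p2, p13, p11) → 25.7155
  f9: (p2, p9, p11) → 16.6174
  f10: (p2, p13, p1) → 55.6636
  f11: (p2, p9, p1) → 25.4002
  f12: (p6, p13, p1) → 28.6600
  f13: (p6, p5, p13) → 15.1271
  f14: (p6, p8, p1) → 7.3140
  f15: (p6, p5, p10) → 6.3894
  f16: (p6, p8, p10) → 21.5925
  f17: (p3, p9, p1) → 23.2542
  f18: (p3, p8, p1) → 14.4353
  f19: (p3, p9, p10) → 54.4469
  f20: (p3, p8, p10) → 38.5538
Σ area = 550.353

Euler characteristic 12−30+20 = 2 ✓

facets=20 area=550.353


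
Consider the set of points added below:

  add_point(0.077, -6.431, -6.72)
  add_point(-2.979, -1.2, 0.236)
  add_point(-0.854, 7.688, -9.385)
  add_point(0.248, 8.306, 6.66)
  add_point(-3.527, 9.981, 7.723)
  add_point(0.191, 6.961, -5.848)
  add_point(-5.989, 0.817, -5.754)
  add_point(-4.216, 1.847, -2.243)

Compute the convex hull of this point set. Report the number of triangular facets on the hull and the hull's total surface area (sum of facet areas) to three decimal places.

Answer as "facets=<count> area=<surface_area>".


facets=10 area=406.819

Extreme-point indices: [0, 1, 2, 3, 4, 5, 6] — 7 of 8 on the boundary.

Per-facet area ½‖(b−a)×(c−a)‖:
  f1: (p2, p0, p6) → 43.5951
  f2: (p1, p0, p6) → 30.3715
  f3: (p1, p0, p3) → 35.1347
  f4: (p5, p0, p3) → 83.1706
  f5: (p5, p2, p3) → 9.4809
  f6: (p5, p2, p0) → 25.0129
  f7: (p4, p1, p6) → 45.9958
  f8: (p4, p1, p3) → 24.8574
  f9: (p4, p2, p6) → 75.5967
  f10: (p4, p2, p3) → 33.6038
Σ area = 406.819

Euler characteristic 7−15+10 = 2 ✓


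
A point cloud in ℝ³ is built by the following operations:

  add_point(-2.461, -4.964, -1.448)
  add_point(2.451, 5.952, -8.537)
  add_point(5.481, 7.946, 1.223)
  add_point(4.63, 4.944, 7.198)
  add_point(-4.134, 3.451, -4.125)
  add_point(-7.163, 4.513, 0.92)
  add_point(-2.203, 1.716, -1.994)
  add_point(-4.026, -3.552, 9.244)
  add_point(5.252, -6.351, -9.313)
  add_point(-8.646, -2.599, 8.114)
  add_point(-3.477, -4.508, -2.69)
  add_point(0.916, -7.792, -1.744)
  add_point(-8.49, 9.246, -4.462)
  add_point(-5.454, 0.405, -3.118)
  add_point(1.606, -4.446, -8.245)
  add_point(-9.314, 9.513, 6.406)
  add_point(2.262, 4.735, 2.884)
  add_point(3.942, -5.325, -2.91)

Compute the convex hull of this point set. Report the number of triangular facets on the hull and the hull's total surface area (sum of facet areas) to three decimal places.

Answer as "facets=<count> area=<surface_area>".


Points on the hull: [1, 2, 3, 7, 8, 9, 10, 11, 12, 13, 14, 15, 17] (13 of 18).

Area of each hull facet:
  f1: (p12, p2, p15) → 78.6619
  f2: (p3, p2, p15) → 49.4172
  f3: (p3, p7, p15) → 80.9761
  f4: (p8, p3, p2) → 59.0342
  f5: (p10, p8, p11) → 24.3427
  f6: (p1, p12, p2) → 62.8102
  f7: (p1, p8, p2) → 64.7457
  f8: (p17, p8, p11) → 12.7225
  f9: (p17, p8, p3) → 29.9123
  f10: (p17, p7, p11) → 24.5405
  f11: (p17, p3, p7) → 80.9705
  f12: (p13, p10, p12) → 2.0223
  f13: (p9, p7, p11) → 30.1229
  f14: (p9, p10, p11) → 32.4220
  f15: (p9, p7, p15) → 28.5339
  f16: (p9, p13, p10) → 31.3369
  f17: (p9, p12, p15) → 66.3679
  f18: (p9, p13, p12) → 54.6432
  f19: (p14, p10, p12) → 55.0230
  f20: (p14, p10, p8) → 10.3846
  f21: (p14, p1, p12) → 62.1717
  f22: (p14, p1, p8) → 20.6028
Σ area = 961.765

Euler characteristic 13−33+22 = 2 ✓

facets=22 area=961.765


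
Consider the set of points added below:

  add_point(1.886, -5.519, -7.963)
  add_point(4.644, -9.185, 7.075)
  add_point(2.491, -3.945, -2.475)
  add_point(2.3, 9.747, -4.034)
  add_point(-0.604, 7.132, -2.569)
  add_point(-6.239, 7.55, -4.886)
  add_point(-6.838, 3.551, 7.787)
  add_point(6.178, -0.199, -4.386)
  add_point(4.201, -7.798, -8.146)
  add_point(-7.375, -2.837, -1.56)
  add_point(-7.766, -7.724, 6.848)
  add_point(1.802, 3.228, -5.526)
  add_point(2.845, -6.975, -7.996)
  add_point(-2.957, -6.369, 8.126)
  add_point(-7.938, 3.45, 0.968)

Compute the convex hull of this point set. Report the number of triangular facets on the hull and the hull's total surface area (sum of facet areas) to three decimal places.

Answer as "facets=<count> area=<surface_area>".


facets=20 area=869.024

12 of the 15 inputs are extreme points: [0, 1, 3, 5, 6, 7, 8, 9, 10, 12, 13, 14].

Facet areas (half cross-product norm):
  f1: (p8, p1, p7) → 62.1635
  f2: (p10, p8, p1) → 95.3906
  f3: (p3, p1, p7) → 67.3857
  f4: (p3, p8, p7) → 31.0362
  f5: (p13, p10, p1) → 14.0646
  f6: (p9, p10, p14) → 32.7651
  f7: (p6, p3, p1) → 137.7293
  f8: (p6, p13, p1) → 32.9036
  f9: (p6, p10, p14) → 38.9748
  f10: (p6, p13, p10) → 27.3352
  f11: (p5, p9, p14) → 24.4675
  f12: (p5, p6, p14) → 17.0204
  f13: (p5, p6, p3) → 58.8974
  f14: (p0, p5, p9) → 63.4266
  f15: (p0, p3, p8) → 18.9645
  f16: (p0, p5, p3) → 66.8537
  f17: (p12, p0, p8) → 0.6022
  f18: (p12, p0, p9) → 7.7199
  f19: (p12, p10, p8) → 12.1516
  f20: (p12, p9, p10) → 59.1712
Σ area = 869.024

Euler characteristic 12−30+20 = 2 ✓


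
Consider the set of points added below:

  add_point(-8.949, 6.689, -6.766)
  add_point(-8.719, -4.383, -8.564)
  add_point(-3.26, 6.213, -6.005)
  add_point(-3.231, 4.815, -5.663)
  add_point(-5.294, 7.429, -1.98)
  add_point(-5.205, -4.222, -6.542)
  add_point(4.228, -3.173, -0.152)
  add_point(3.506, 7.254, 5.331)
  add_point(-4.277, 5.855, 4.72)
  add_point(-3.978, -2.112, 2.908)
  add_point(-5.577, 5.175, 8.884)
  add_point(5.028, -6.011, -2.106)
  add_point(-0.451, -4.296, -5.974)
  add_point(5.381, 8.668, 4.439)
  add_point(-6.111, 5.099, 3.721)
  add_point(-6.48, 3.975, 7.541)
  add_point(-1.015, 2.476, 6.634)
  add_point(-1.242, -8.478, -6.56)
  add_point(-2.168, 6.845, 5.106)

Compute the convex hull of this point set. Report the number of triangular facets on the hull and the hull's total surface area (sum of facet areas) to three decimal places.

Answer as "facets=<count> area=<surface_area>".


facets=24 area=745.932

Points on the hull: [0, 1, 2, 4, 7, 9, 10, 11, 12, 13, 15, 16, 17, 18] (14 of 19).

Per-facet area ½‖(b−a)×(c−a)‖:
  f1: (p2, p13, p0) → 28.1324
  f2: (p2, p1, p0) → 32.2032
  f3: (p2, p1, p17) → 53.3656
  f4: (p4, p13, p0) → 13.9295
  f5: (p4, p10, p0) → 22.9403
  f6: (p9, p1, p17) → 49.4917
  f7: (p18, p10, p13) → 13.8118
  f8: (p18, p4, p13) → 28.9307
  f9: (p18, p4, p10) → 18.9622
  f10: (p7, p10, p13) → 4.7994
  f11: (p11, p9, p17) → 42.7844
  f12: (p11, p2, p13) → 96.8238
  f13: (p11, p7, p13) → 18.6291
  f14: (p15, p9, p10) → 5.8305
  f15: (p15, p9, p1) → 42.6550
  f16: (p15, p10, p0) → 11.7763
  f17: (p15, p1, p0) → 82.8190
  f18: (p12, p2, p17) → 10.5424
  f19: (p12, p11, p17) → 14.8680
  f20: (p12, p11, p2) → 33.7126
  f21: (p16, p9, p10) → 18.6875
  f22: (p16, p11, p9) → 36.0941
  f23: (p16, p7, p10) → 18.5566
  f24: (p16, p11, p7) → 45.5864
Σ area = 745.932

Check V−E+F: 14 − 36 + 24 = 2.


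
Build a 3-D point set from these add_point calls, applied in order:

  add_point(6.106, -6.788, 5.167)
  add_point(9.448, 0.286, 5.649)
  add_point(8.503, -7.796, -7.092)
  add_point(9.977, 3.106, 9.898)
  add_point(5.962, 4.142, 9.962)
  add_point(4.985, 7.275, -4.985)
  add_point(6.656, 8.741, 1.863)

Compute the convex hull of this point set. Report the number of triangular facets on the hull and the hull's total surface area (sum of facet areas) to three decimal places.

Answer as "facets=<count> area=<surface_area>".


facets=8 area=468.934

Points on the hull: [0, 2, 3, 4, 5, 6] (6 of 7).

Facet areas (half cross-product norm):
  f1: (p0, p2, p5) → 94.6910
  f2: (p0, p4, p5) → 89.4086
  f3: (p0, p2, p3) → 66.7025
  f4: (p0, p4, p3) → 23.9856
  f5: (p6, p2, p5) → 54.0983
  f6: (p6, p2, p3) → 96.9289
  f7: (p6, p4, p5) → 23.7673
  f8: (p6, p4, p3) → 19.3517
Σ area = 468.934

Euler: V−E+F = 6−12+8 = 2.


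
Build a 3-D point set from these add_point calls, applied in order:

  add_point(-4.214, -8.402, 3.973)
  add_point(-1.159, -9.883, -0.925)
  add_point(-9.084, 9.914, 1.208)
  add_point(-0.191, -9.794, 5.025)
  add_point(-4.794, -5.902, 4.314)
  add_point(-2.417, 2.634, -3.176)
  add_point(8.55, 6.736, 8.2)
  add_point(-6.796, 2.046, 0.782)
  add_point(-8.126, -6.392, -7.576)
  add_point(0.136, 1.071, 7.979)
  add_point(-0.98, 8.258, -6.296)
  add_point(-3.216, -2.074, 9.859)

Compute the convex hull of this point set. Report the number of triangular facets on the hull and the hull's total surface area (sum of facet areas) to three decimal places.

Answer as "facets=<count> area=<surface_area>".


facets=14 area=907.108

Points on the hull: [0, 1, 2, 3, 4, 6, 8, 10, 11] (9 of 12).

Facet areas (half cross-product norm):
  f1: (p11, p6, p2) → 114.8497
  f2: (p10, p6, p2) → 96.1557
  f3: (p10, p1, p6) → 156.3626
  f4: (p8, p10, p2) → 90.5050
  f5: (p8, p10, p1) → 83.6778
  f6: (p8, p0, p1) → 30.3745
  f7: (p4, p11, p2) → 54.7427
  f8: (p4, p0, p11) → 7.2420
  f9: (p4, p8, p2) → 100.7406
  f10: (p4, p8, p0) → 15.9091
  f11: (p3, p11, p6) → 69.9291
  f12: (p3, p0, p11) → 19.0616
  f13: (p3, p1, p6) → 55.3271
  f14: (p3, p0, p1) → 12.2303
Σ area = 907.108

Euler characteristic 9−21+14 = 2 ✓
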